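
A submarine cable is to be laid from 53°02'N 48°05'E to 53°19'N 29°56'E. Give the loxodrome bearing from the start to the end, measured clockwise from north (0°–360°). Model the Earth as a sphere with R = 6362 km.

271.5°

Meridional parts: M(φ₁)=+1.0958, M(φ₂)=+1.1041 → ΔM = +0.0083;  Δλ = -0.3168 rad
tan C = Δλ / ΔM = -38.3949 → C = 271.49°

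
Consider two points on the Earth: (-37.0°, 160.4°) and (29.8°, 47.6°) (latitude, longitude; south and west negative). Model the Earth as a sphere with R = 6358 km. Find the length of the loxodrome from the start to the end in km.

Rhumb course C = atan2(Δλ, Δψ) with Δψ = ln[tan(π/4+φ₂/2)/tan(π/4+φ₁/2)] = +1.2413, Δλ = -1.9687 → C = 302.23°
d = R·|Δφ| / |cos C| = 6358·1.16588 / 0.53333 = 13899 km

13899 km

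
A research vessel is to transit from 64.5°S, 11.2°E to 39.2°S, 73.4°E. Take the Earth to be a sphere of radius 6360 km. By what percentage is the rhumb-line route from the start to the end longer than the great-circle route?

Great circle: σ = 0.7582 rad → d_gc = Rσ = 4822.3 km
Rhumb: Δφ = +0.4416, Δλ = +1.0856, Δψ = +0.7412, q = Δφ/Δψ = 0.5957 → d_rh = R√(Δφ²+q²Δλ²) = 4980.5 km
Excess = (4980.5 − 4822.3) / 4822.3 = 158.2 / 4822.3 = 3.28% ≈ 3.3%

3.3%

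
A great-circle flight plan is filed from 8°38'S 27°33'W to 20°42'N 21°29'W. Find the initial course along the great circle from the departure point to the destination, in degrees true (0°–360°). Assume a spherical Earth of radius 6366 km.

θ = atan2( sin Δλ·cos φ₂ ,  cos φ₁ sin φ₂ − sin φ₁ cos φ₂ cos Δλ )
  = atan2(+0.0989, +0.4891) = 11.43°

11.4°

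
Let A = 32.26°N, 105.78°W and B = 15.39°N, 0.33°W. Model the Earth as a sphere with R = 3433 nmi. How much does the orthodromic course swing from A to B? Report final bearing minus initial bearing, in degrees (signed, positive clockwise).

Initial bearing θ₁ = atan2(sin Δλ cos φ₂, cos φ₁ sin φ₂ − sin φ₁ cos φ₂ cos Δλ) = 68.74°
Final bearing θ₂ = (initial bearing from the destination back to the start) + 180° = 125.17°
Δθ = θ₂ − θ₁ = +56.4°

+56.4°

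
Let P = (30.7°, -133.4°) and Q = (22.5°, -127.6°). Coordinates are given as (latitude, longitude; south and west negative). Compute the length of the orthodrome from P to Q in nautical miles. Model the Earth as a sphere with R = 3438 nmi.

582 nmi

cos σ = sin φ₁ sin φ₂ + cos φ₁ cos φ₂ cos Δλ
      = sin(30.70°)sin(22.50°) + cos(30.70°)cos(22.50°)cos(5.80°) = 0.9857
σ = 9.698° → d = Rσ = 3438·0.16926 = 582 nmi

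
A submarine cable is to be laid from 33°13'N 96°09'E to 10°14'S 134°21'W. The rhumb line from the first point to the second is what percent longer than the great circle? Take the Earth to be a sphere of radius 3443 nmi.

Great circle: σ = 2.2408 rad → d_gc = Rσ = 7715.1 nmi
Rhumb: Δφ = -0.7583, Δλ = +2.2602, Δψ = -0.7948, q = Δφ/Δψ = 0.9541 → d_rh = R√(Δφ²+q²Δλ²) = 7870.6 nmi
Excess = (7870.6 − 7715.1) / 7715.1 = 155.5 / 7715.1 = 2.02% ≈ 2.0%

2.0%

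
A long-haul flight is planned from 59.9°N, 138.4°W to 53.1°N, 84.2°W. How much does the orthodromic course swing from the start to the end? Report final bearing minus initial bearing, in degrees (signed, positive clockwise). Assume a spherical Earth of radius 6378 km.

+46.3°

Initial bearing θ₁ = atan2(sin Δλ cos φ₂, cos φ₁ sin φ₂ − sin φ₁ cos φ₂ cos Δλ) = 78.71°
Final bearing θ₂ = (initial bearing from the destination back to the start) + 180° = 125.00°
Δθ = θ₂ − θ₁ = +46.3°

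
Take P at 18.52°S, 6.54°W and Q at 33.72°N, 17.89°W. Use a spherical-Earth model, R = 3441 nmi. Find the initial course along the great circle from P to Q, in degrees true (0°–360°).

348.2°

θ = atan2( sin Δλ·cos φ₂ ,  cos φ₁ sin φ₂ − sin φ₁ cos φ₂ cos Δλ )
  = atan2(-0.1637, +0.7854) = 348.23°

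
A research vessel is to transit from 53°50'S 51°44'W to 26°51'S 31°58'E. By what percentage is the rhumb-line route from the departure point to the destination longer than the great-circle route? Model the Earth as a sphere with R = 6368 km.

4.5%

Great circle: σ = 1.1347 rad → d_gc = Rσ = 7225.8 km
Rhumb: Δφ = +0.4709, Δλ = +1.4608, Δψ = +0.6325, q = Δφ/Δψ = 0.7446 → d_rh = R√(Δφ²+q²Δλ²) = 7548.3 km
Excess = (7548.3 − 7225.8) / 7225.8 = 322.5 / 7225.8 = 4.46% ≈ 4.5%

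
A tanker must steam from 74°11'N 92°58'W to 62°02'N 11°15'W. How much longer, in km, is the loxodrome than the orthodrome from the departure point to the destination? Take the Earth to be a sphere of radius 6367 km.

259 km

Great circle: cos σ = sin φ₁ sin φ₂ + cos φ₁ cos φ₂ cos Δλ,  σ = 0.5192 rad → d_gc = 3306.0 km
Rhumb line: Δψ = -0.5837, q = Δφ/Δψ = 0.3633, d_rh = R√(Δφ²+q²Δλ²) = 3564.6 km
Excess = 3564.6 − 3306.0 = 258.6 ≈ 259 km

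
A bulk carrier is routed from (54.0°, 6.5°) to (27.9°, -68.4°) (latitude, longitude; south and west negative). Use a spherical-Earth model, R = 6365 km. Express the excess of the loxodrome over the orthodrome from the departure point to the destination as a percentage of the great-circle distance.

Great circle: σ = 1.0311 rad → d_gc = Rσ = 6562.9 km
Rhumb: Δφ = -0.4555, Δλ = -1.3073, Δψ = -0.6168, q = Δφ/Δψ = 0.7386 → d_rh = R√(Δφ²+q²Δλ²) = 6795.2 km
Excess = (6795.2 − 6562.9) / 6562.9 = 232.3 / 6562.9 = 3.54% ≈ 3.5%

3.5%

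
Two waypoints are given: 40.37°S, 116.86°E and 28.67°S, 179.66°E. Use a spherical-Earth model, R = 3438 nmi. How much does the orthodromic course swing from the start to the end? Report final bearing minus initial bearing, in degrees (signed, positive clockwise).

-38.3°

At departure: θ₁ = atan2(sin Δλ cos φ₂, cos φ₁ sin φ₂ − sin φ₁ cos φ₂ cos Δλ) = 97.72°
At arrival: θ₂ = atan2(sin Δλ cos φ₁, −cos φ₂ sin φ₁ + sin φ₂ cos φ₁ cos Δλ) = 59.37°
Δθ = θ₂ − θ₁ = -38.3°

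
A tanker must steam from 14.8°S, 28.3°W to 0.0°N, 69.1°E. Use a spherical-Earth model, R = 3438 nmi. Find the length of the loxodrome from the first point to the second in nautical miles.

5847 nmi

Rhumb course C = atan2(Δλ, Δψ) with Δψ = ln[tan(π/4+φ₂/2)/tan(π/4+φ₁/2)] = +0.2612, Δλ = +1.7000 → C = 81.26°
d = R·|Δφ| / |cos C| = 3438·0.25831 / 0.15189 = 5847 nmi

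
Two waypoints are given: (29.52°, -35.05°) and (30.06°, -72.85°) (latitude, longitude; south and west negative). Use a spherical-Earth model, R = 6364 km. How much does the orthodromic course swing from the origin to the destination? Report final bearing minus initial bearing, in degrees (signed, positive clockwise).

-19.3°

At departure: θ₁ = atan2(sin Δλ cos φ₂, cos φ₁ sin φ₂ − sin φ₁ cos φ₂ cos Δλ) = 280.56°
At arrival: θ₂ = atan2(sin Δλ cos φ₁, −cos φ₂ sin φ₁ + sin φ₂ cos φ₁ cos Δλ) = 261.25°
Δθ = θ₂ − θ₁ = -19.3°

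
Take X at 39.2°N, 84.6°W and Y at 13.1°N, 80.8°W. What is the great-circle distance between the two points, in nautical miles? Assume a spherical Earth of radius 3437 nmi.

Haversine: a = sin²(Δφ/2)+cos φ₁ cos φ₂ sin²(Δλ/2) = 0.05182;  σ = 2·atan2(√a,√(1−a))
σ = 26.315° → d = Rσ = 3437·0.45929 = 1579 nmi

1579 nmi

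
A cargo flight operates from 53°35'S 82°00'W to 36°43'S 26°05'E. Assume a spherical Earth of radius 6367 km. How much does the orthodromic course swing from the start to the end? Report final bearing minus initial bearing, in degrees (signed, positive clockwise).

Initial bearing θ₁ = atan2(sin Δλ cos φ₂, cos φ₁ sin φ₂ − sin φ₁ cos φ₂ cos Δλ) = 126.07°
Final bearing θ₂ = (initial bearing from the destination back to the start) + 180° = 36.77°
Δθ = θ₂ − θ₁ = -89.3°

-89.3°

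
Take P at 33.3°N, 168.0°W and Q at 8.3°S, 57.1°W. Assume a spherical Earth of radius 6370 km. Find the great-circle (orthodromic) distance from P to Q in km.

Haversine: a = sin²(Δφ/2)+cos φ₁ cos φ₂ sin²(Δλ/2) = 0.68715;  σ = 2·atan2(√a,√(1−a))
σ = 111.981° → d = Rσ = 6370·1.95443 = 12450 km

12450 km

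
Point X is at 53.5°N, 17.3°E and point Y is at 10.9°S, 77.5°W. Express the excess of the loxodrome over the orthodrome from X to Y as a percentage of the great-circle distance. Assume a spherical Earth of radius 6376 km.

Great circle: σ = 1.7731 rad → d_gc = Rσ = 11305.0 km
Rhumb: Δφ = -1.1240, Δλ = -1.6546, Δψ = -1.3008, q = Δφ/Δψ = 0.8641 → d_rh = R√(Δφ²+q²Δλ²) = 11595.4 km
Excess = (11595.4 − 11305.0) / 11305.0 = 290.4 / 11305.0 = 2.57% ≈ 2.6%

2.6%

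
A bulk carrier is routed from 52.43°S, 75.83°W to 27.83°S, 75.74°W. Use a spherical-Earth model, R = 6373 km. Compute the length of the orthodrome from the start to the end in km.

cos σ = sin φ₁ sin φ₂ + cos φ₁ cos φ₂ cos Δλ
      = sin(-52.43°)sin(-27.83°) + cos(-52.43°)cos(-27.83°)cos(0.09°) = 0.9092
σ = 24.600° → d = Rσ = 6373·0.42935 = 2736 km

2736 km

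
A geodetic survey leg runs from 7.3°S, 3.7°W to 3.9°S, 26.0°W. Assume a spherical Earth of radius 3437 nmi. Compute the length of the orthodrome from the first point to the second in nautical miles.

cos σ = sin φ₁ sin φ₂ + cos φ₁ cos φ₂ cos Δλ
      = sin(-7.30°)sin(-3.90°) + cos(-7.30°)cos(-3.90°)cos(-22.30°) = 0.9242
σ = 22.448° → d = Rσ = 3437·0.39179 = 1347 nmi

1347 nmi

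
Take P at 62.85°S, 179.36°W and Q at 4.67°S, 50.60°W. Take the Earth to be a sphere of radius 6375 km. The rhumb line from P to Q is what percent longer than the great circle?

11.1%

Great circle: σ = 1.7847 rad → d_gc = Rσ = 11377.6 km
Rhumb: Δφ = +1.0154, Δλ = +2.2473, Δψ = +1.3394, q = Δφ/Δψ = 0.7581 → d_rh = R√(Δφ²+q²Δλ²) = 12643.7 km
Excess = (12643.7 − 11377.6) / 11377.6 = 1266.1 / 11377.6 = 11.13% ≈ 11.1%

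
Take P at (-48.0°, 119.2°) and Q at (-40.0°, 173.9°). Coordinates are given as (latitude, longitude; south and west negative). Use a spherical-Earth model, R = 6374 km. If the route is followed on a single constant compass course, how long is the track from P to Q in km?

4457 km

Δψ = ln[tan(π/4+φ₂/2)/tan(π/4+φ₁/2)] = +0.1946;  Δφ = +0.1396 rad,  Δλ = +0.9547 rad
q = Δφ/Δψ = 0.7177
d = R·√(Δφ² + q²Δλ²) = 6374·0.69923 = 4457 km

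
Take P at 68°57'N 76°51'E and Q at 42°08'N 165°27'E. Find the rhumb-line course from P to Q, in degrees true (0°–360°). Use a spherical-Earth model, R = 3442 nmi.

119.4°

Δψ = ln[tan(π/4+φ₂/2)/tan(π/4+φ₁/2)] = -0.8708
Δλ = +1.5464 rad (taken the short way round)
course = atan2(Δλ, Δψ) = 119.39°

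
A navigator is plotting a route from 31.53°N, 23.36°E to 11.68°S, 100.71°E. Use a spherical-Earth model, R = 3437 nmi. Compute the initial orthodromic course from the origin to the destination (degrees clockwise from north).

106.6°

N = sin Δλ·cos φ₂ = +0.9555;  D = cos φ₁ sin φ₂ − sin φ₁ cos φ₂ cos Δλ = -0.2847
initial course = atan2(N, D) = 106.59°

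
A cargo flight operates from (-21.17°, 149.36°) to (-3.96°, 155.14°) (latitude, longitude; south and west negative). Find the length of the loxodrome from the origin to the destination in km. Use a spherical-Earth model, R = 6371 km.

2013 km

Rhumb course C = atan2(Δλ, Δψ) with Δψ = ln[tan(π/4+φ₂/2)/tan(π/4+φ₁/2)] = +0.3090, Δλ = +0.1009 → C = 18.08°
d = R·|Δφ| / |cos C| = 6371·0.30037 / 0.95063 = 2013 km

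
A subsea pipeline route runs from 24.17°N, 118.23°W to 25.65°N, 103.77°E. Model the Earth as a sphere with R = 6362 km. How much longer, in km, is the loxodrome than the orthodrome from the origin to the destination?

1049 km

Great circle: cos σ = sin φ₁ sin φ₂ + cos φ₁ cos φ₂ cos Δλ,  σ = 2.0197 rad → d_gc = 12849.1 km
Rhumb line: Δψ = +0.0285, q = Δφ/Δψ = 0.9069, d_rh = R√(Δφ²+q²Δλ²) = 13898.1 km
Excess = 13898.1 − 12849.1 = 1049.0 ≈ 1049 km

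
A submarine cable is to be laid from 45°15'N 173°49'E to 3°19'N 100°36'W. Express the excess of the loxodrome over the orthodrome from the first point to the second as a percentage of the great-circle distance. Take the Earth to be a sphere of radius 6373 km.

Great circle: σ = 1.4754 rad → d_gc = Rσ = 9403.0 km
Rhumb: Δφ = -0.7319, Δλ = +1.4937, Δψ = -0.8296, q = Δφ/Δψ = 0.8822 → d_rh = R√(Δφ²+q²Δλ²) = 9606.0 km
Excess = (9606.0 − 9403.0) / 9403.0 = 203.0 / 9403.0 = 2.16% ≈ 2.2%

2.2%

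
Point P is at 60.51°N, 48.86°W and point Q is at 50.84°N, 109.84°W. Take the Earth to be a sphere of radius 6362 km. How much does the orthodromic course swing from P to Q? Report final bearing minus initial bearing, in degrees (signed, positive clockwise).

Initial bearing θ₁ = atan2(sin Δλ cos φ₂, cos φ₁ sin φ₂ − sin φ₁ cos φ₂ cos Δλ) = 281.77°
Final bearing θ₂ = (initial bearing from the destination back to the start) + 180° = 229.74°
Δθ = θ₂ − θ₁ = -52.0°

-52.0°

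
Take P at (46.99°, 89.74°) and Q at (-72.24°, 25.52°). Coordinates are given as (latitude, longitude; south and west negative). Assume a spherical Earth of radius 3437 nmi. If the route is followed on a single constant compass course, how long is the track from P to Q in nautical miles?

Rhumb course C = atan2(Δλ, Δψ) with Δψ = ln[tan(π/4+φ₂/2)/tan(π/4+φ₁/2)] = -2.7877, Δλ = -1.1209 → C = 201.90°
d = R·|Δφ| / |cos C| = 3437·2.08096 / 0.92782 = 7709 nmi

7709 nmi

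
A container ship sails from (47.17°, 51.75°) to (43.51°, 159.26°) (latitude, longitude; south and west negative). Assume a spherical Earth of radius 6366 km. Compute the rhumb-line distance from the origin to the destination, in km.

8402 km

Δψ = ln[tan(π/4+φ₂/2)/tan(π/4+φ₁/2)] = -0.0909;  Δφ = -0.0639 rad,  Δλ = +1.8764 rad
q = Δφ/Δψ = 0.7025
d = R·√(Δφ² + q²Δλ²) = 6366·1.31978 = 8402 km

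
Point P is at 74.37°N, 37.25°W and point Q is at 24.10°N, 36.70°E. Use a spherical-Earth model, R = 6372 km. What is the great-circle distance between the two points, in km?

6955 km

Haversine: a = sin²(Δφ/2)+cos φ₁ cos φ₂ sin²(Δλ/2) = 0.26939;  σ = 2·atan2(√a,√(1−a))
σ = 62.534° → d = Rσ = 6372·1.09142 = 6955 km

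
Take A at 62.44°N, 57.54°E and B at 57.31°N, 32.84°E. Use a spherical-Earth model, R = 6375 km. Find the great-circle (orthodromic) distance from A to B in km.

1481 km

Haversine: a = sin²(Δφ/2)+cos φ₁ cos φ₂ sin²(Δλ/2) = 0.01343;  σ = 2·atan2(√a,√(1−a))
σ = 13.312° → d = Rσ = 6375·0.23233 = 1481 km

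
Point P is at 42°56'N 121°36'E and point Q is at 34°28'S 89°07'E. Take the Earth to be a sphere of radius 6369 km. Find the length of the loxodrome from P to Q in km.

9219 km

Δψ = ln[tan(π/4+φ₂/2)/tan(π/4+φ₁/2)] = -1.4728;  Δφ = -1.3509 rad,  Δλ = -0.5669 rad
q = Δφ/Δψ = 0.9172
d = R·√(Δφ² + q²Δλ²) = 6369·1.44752 = 9219 km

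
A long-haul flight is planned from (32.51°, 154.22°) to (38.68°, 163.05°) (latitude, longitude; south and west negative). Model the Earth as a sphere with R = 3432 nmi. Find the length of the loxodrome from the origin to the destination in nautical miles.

567 nmi

Rhumb course C = atan2(Δλ, Δψ) with Δψ = ln[tan(π/4+φ₂/2)/tan(π/4+φ₁/2)] = +0.1326, Δλ = +0.1541 → C = 49.30°
d = R·|Δφ| / |cos C| = 3432·0.10769 / 0.65211 = 567 nmi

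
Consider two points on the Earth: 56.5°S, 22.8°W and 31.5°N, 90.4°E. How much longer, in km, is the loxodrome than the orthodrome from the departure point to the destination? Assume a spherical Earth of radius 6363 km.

Great circle: cos σ = sin φ₁ sin φ₂ + cos φ₁ cos φ₂ cos Δλ,  σ = 2.2409 rad → d_gc = 14259.1 km
Rhumb line: Δψ = +1.7805, q = Δφ/Δψ = 0.8626, d_rh = R√(Δφ²+q²Δλ²) = 14598.1 km
Excess = 14598.1 − 14259.1 = 339.0 ≈ 339 km

339 km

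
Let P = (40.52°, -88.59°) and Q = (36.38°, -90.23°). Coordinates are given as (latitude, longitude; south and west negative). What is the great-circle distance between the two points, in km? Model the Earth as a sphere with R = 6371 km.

482 km

Haversine: a = sin²(Δφ/2)+cos φ₁ cos φ₂ sin²(Δλ/2) = 0.00143;  σ = 2·atan2(√a,√(1−a))
σ = 4.334° → d = Rσ = 6371·0.07565 = 482 km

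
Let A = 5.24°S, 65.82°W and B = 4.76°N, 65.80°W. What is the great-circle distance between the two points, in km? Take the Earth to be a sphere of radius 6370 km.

Haversine: a = sin²(Δφ/2)+cos φ₁ cos φ₂ sin²(Δλ/2) = 0.00760;  σ = 2·atan2(√a,√(1−a))
σ = 10.000° → d = Rσ = 6370·0.17453 = 1112 km

1112 km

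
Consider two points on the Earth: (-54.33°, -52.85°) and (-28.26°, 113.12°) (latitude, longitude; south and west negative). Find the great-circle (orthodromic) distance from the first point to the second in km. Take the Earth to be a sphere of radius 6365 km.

10723 km

cos σ = sin φ₁ sin φ₂ + cos φ₁ cos φ₂ cos Δλ
      = sin(-54.33°)sin(-28.26°) + cos(-54.33°)cos(-28.26°)cos(165.97°) = -0.1136
σ = 96.526° → d = Rσ = 6365·1.68469 = 10723 km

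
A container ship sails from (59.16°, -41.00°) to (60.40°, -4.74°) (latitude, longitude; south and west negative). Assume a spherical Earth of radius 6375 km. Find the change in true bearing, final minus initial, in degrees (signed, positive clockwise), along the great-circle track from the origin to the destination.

At departure: θ₁ = atan2(sin Δλ cos φ₂, cos φ₁ sin φ₂ − sin φ₁ cos φ₂ cos Δλ) = 70.44°
At arrival: θ₂ = atan2(sin Δλ cos φ₁, −cos φ₂ sin φ₁ + sin φ₂ cos φ₁ cos Δλ) = 102.04°
Δθ = θ₂ − θ₁ = +31.6°

+31.6°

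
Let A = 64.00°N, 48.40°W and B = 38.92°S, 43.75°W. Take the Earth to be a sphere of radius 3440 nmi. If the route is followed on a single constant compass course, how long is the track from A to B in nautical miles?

Δψ = ln[tan(π/4+φ₂/2)/tan(π/4+φ₁/2)] = -2.2044;  Δφ = -1.7963 rad,  Δλ = +0.0812 rad
q = Δφ/Δψ = 0.8149
d = R·√(Δφ² + q²Δλ²) = 3440·1.79751 = 6183 nmi

6183 nmi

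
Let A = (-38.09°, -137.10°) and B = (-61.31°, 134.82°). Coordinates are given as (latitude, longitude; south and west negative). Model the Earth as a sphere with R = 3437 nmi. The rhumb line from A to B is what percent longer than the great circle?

Great circle: σ = 0.9839 rad → d_gc = Rσ = 3381.5 nmi
Rhumb: Δφ = -0.4053, Δλ = -1.5373, Δψ = -0.6436, q = Δφ/Δψ = 0.6296 → d_rh = R√(Δφ²+q²Δλ²) = 3606.7 nmi
Excess = (3606.7 − 3381.5) / 3381.5 = 225.2 / 3381.5 = 6.66% ≈ 6.7%

6.7%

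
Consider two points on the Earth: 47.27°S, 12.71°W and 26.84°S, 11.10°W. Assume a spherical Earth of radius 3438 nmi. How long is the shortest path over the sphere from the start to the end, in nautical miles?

1228 nmi

Haversine: a = sin²(Δφ/2)+cos φ₁ cos φ₂ sin²(Δλ/2) = 0.03157;  σ = 2·atan2(√a,√(1−a))
σ = 20.469° → d = Rσ = 3438·0.35725 = 1228 nmi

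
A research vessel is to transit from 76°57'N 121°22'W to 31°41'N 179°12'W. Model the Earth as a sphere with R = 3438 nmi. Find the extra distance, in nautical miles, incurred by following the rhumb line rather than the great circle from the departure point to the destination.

93 nmi

Great circle: cos σ = sin φ₁ sin φ₂ + cos φ₁ cos φ₂ cos Δλ,  σ = 0.9097 rad → d_gc = 3127.7 nmi
Rhumb line: Δψ = -1.5847, q = Δφ/Δψ = 0.4985, d_rh = R√(Δφ²+q²Δλ²) = 3220.4 nmi
Excess = 3220.4 − 3127.7 = 92.7 ≈ 93 nmi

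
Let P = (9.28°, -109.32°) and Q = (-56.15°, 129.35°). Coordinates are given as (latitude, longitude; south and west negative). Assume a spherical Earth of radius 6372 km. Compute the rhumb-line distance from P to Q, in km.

13519 km

Rhumb course C = atan2(Δλ, Δψ) with Δψ = ln[tan(π/4+φ₂/2)/tan(π/4+φ₁/2)] = -1.3524, Δλ = -2.1176 → C = 237.44°
d = R·|Δφ| / |cos C| = 6372·1.14197 / 0.53825 = 13519 km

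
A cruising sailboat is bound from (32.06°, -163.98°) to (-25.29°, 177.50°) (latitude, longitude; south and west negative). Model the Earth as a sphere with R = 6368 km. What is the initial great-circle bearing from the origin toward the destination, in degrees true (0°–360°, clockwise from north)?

199.4°

N = sin Δλ·cos φ₂ = -0.2872;  D = cos φ₁ sin φ₂ − sin φ₁ cos φ₂ cos Δλ = -0.8171
initial course = atan2(N, D) = 199.36°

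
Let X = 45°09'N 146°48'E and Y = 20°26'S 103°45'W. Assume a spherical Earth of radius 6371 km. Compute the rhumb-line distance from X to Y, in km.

13322 km

Δψ = ln[tan(π/4+φ₂/2)/tan(π/4+φ₁/2)] = -1.2495;  Δφ = -1.1446 rad,  Δλ = +1.9103 rad
q = Δφ/Δψ = 0.9161
d = R·√(Δφ² + q²Δλ²) = 6371·2.09105 = 13322 km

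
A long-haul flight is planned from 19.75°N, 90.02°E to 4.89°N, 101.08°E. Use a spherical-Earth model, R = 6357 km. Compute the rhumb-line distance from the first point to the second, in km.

2036 km

Δψ = ln[tan(π/4+φ₂/2)/tan(π/4+φ₁/2)] = -0.2663;  Δφ = -0.2594 rad,  Δλ = +0.1930 rad
q = Δφ/Δψ = 0.9740
d = R·√(Δφ² + q²Δλ²) = 6357·0.32033 = 2036 km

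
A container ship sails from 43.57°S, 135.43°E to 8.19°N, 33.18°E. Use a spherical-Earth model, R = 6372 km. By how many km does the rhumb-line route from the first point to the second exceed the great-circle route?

245 km

Great circle: cos σ = sin φ₁ sin φ₂ + cos φ₁ cos φ₂ cos Δλ,  σ = 1.8238 rad → d_gc = 11621.5 km
Rhumb line: Δψ = +0.9899, q = Δφ/Δψ = 0.9126, d_rh = R√(Δφ²+q²Δλ²) = 11866.8 km
Excess = 11866.8 − 11621.5 = 245.3 ≈ 245 km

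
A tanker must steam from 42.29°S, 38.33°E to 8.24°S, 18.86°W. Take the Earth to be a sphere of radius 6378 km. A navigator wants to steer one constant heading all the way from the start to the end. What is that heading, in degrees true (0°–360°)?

303.9°

Δψ = ln[tan(π/4+φ₂/2)/tan(π/4+φ₁/2)] = +0.6717
Δλ = -0.9982 rad (taken the short way round)
course = atan2(Δλ, Δψ) = 303.94°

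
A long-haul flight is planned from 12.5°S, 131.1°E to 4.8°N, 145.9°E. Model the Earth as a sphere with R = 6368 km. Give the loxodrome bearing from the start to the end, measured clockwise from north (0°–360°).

40.4°

Meridional parts: M(φ₁)=-0.2199, M(φ₂)=+0.0839 → ΔM = +0.3038;  Δλ = +0.2583 rad
tan C = Δλ / ΔM = +0.8503 → C = 40.37°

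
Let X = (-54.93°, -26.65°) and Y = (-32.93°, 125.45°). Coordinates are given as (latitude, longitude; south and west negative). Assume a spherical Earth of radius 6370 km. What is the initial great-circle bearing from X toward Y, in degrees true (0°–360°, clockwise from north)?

156.9°

θ = atan2( sin Δλ·cos φ₂ ,  cos φ₁ sin φ₂ − sin φ₁ cos φ₂ cos Δλ )
  = atan2(+0.3928, -0.9195) = 156.87°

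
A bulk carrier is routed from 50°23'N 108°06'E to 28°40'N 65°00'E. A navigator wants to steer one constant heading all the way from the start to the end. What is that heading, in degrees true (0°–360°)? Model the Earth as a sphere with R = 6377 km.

236.5°

Meridional parts: M(φ₁)=+1.0211, M(φ₂)=+0.5226 → ΔM = -0.4985;  Δλ = -0.7522 rad
tan C = Δλ / ΔM = +1.5089 → C = 236.47°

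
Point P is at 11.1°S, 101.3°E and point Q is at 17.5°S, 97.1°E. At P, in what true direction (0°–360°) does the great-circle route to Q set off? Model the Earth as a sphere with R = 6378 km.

212.0°

N = sin Δλ·cos φ₂ = -0.0698;  D = cos φ₁ sin φ₂ − sin φ₁ cos φ₂ cos Δλ = -0.1120
initial course = atan2(N, D) = 211.96°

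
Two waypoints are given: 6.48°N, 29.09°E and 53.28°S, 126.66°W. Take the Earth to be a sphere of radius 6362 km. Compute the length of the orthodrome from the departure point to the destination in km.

cos σ = sin φ₁ sin φ₂ + cos φ₁ cos φ₂ cos Δλ
      = sin(6.48°)sin(-53.28°) + cos(6.48°)cos(-53.28°)cos(-155.75°) = -0.6321
σ = 129.207° → d = Rσ = 6362·2.25509 = 14347 km

14347 km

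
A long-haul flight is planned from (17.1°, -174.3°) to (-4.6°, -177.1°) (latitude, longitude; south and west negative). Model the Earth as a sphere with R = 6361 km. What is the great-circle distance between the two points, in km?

cos σ = sin φ₁ sin φ₂ + cos φ₁ cos φ₂ cos Δλ
      = sin(17.10°)sin(-4.60°) + cos(17.10°)cos(-4.60°)cos(-2.80°) = 0.9280
σ = 21.876° → d = Rσ = 6361·0.38180 = 2429 km

2429 km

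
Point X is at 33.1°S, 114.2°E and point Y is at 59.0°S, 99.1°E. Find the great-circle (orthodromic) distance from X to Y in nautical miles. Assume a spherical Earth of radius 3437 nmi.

Haversine: a = sin²(Δφ/2)+cos φ₁ cos φ₂ sin²(Δλ/2) = 0.05767;  σ = 2·atan2(√a,√(1−a))
σ = 27.790° → d = Rσ = 3437·0.48503 = 1667 nmi

1667 nmi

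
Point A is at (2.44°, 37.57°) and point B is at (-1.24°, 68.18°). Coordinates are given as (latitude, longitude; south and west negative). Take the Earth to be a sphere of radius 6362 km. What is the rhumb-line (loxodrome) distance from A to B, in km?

Δψ = ln[tan(π/4+φ₂/2)/tan(π/4+φ₁/2)] = -0.0642;  Δφ = -0.0642 rad,  Δλ = +0.5342 rad
q = Δφ/Δψ = 0.9998
d = R·√(Δφ² + q²Δλ²) = 6362·0.53797 = 3423 km

3423 km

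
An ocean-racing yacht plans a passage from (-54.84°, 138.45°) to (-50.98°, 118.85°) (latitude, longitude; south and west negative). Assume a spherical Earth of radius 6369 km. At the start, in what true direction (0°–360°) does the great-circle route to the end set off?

280.1°

N = sin Δλ·cos φ₂ = -0.2112;  D = cos φ₁ sin φ₂ − sin φ₁ cos φ₂ cos Δλ = +0.0375
initial course = atan2(N, D) = 280.07°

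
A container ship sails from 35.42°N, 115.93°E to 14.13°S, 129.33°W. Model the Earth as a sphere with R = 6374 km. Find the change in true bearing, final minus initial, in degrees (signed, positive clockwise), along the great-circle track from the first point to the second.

Initial bearing θ₁ = atan2(sin Δλ cos φ₂, cos φ₁ sin φ₂ − sin φ₁ cos φ₂ cos Δλ) = 87.64°
Final bearing θ₂ = (initial bearing from the destination back to the start) + 180° = 122.90°
Δθ = θ₂ − θ₁ = +35.3°

+35.3°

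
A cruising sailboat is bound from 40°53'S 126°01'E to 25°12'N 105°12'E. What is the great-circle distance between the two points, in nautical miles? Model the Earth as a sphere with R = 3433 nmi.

4126 nmi

cos σ = sin φ₁ sin φ₂ + cos φ₁ cos φ₂ cos Δλ
      = sin(-40.88°)sin(25.20°) + cos(-40.88°)cos(25.20°)cos(-20.82°) = 0.3608
σ = 68.854° → d = Rσ = 3433·1.20172 = 4126 nmi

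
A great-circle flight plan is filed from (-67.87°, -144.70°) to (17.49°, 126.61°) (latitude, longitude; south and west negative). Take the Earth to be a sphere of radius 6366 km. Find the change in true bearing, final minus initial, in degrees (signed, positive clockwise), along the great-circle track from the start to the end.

Initial bearing θ₁ = atan2(sin Δλ cos φ₂, cos φ₁ sin φ₂ − sin φ₁ cos φ₂ cos Δλ) = 277.96°
Final bearing θ₂ = (initial bearing from the destination back to the start) + 180° = 336.97°
Δθ = θ₂ − θ₁ = +59.0°

+59.0°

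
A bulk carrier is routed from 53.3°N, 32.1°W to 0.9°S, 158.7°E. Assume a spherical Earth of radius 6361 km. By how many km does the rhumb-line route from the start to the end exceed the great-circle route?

2897 km

Great circle: cos σ = sin φ₁ sin φ₂ + cos φ₁ cos φ₂ cos Δλ,  σ = 2.2137 rad → d_gc = 14081.66 km
Rhumb line: Δψ = -1.1193, q = Δφ/Δψ = 0.8452, d_rh = R√(Δφ²+q²Δλ²) = 16978.18 km
Excess = 16978.18 − 14081.66 = 2896.52 ≈ 2897 km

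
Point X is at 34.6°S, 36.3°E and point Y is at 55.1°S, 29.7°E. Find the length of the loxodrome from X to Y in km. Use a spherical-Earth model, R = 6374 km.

2337 km

Rhumb course C = atan2(Δλ, Δψ) with Δψ = ln[tan(π/4+φ₂/2)/tan(π/4+φ₁/2)] = -0.5129, Δλ = -0.1152 → C = 192.66°
d = R·|Δφ| / |cos C| = 6374·0.35779 / 0.97570 = 2337 km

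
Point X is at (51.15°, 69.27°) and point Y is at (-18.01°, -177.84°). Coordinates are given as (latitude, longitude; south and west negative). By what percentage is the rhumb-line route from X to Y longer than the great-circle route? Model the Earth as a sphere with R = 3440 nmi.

2.9%

Great circle: σ = 2.0633 rad → d_gc = Rσ = 7097.7 nmi
Rhumb: Δφ = -1.2071, Δλ = +1.9703, Δψ = -1.3619, q = Δφ/Δψ = 0.8863 → d_rh = R√(Δφ²+q²Δλ²) = 7302.6 nmi
Excess = (7302.6 − 7097.7) / 7097.7 = 204.9 / 7097.7 = 2.89% ≈ 2.9%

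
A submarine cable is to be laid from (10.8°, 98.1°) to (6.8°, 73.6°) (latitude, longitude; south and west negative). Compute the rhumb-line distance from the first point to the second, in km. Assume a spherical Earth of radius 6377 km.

Rhumb course C = atan2(Δλ, Δψ) with Δψ = ln[tan(π/4+φ₂/2)/tan(π/4+φ₁/2)] = -0.0707, Δλ = -0.4276 → C = 260.62°
d = R·|Δφ| / |cos C| = 6377·0.06981 / 0.16303 = 2731 km

2731 km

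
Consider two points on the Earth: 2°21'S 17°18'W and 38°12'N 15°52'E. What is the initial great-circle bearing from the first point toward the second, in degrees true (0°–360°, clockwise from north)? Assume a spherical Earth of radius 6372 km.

33.7°

θ = atan2( sin Δλ·cos φ₂ ,  cos φ₁ sin φ₂ − sin φ₁ cos φ₂ cos Δλ )
  = atan2(+0.4299, +0.6449) = 33.69°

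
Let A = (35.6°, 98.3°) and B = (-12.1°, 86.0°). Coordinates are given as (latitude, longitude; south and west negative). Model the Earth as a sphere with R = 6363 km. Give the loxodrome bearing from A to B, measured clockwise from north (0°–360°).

Meridional parts: M(φ₁)=+0.6657, M(φ₂)=-0.2128 → ΔM = -0.8784;  Δλ = -0.2147 rad
tan C = Δλ / ΔM = +0.2444 → C = 193.73°

193.7°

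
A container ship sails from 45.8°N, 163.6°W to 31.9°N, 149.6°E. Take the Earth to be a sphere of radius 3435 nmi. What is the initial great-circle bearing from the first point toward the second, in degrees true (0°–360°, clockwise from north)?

N = sin Δλ·cos φ₂ = -0.6189;  D = cos φ₁ sin φ₂ − sin φ₁ cos φ₂ cos Δλ = -0.0482
initial course = atan2(N, D) = 265.54°

265.5°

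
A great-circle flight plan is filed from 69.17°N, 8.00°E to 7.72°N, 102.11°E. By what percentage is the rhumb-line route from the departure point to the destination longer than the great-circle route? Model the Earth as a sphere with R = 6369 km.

Great circle: σ = 1.4703 rad → d_gc = Rσ = 9364.5 km
Rhumb: Δφ = -1.0725, Δλ = +1.6425, Δψ = -1.5587, q = Δφ/Δψ = 0.6881 → d_rh = R√(Δφ²+q²Δλ²) = 9923.3 km
Excess = (9923.3 − 9364.5) / 9364.5 = 558.8 / 9364.5 = 5.97% ≈ 6.0%

6.0%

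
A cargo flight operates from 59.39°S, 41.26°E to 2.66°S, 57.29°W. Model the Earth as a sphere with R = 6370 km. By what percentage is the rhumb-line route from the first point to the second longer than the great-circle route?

4.9%

Great circle: σ = 1.6065 rad → d_gc = Rσ = 10233.3 km
Rhumb: Δφ = +0.9901, Δλ = -1.7200, Δψ = +1.2494, q = Δφ/Δψ = 0.7925 → d_rh = R√(Δφ²+q²Δλ²) = 10731.7 km
Excess = (10731.7 − 10233.3) / 10233.3 = 498.4 / 10233.3 = 4.87% ≈ 4.9%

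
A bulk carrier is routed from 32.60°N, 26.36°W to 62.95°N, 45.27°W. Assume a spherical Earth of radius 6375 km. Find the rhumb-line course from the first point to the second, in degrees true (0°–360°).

Δψ = ln[tan(π/4+φ₂/2)/tan(π/4+φ₁/2)] = +0.8224
Δλ = -0.3300 rad (taken the short way round)
course = atan2(Δλ, Δψ) = 338.13°

338.1°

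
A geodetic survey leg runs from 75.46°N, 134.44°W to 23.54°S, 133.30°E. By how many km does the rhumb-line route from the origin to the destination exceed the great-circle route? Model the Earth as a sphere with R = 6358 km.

522 km

Great circle: cos σ = sin φ₁ sin φ₂ + cos φ₁ cos φ₂ cos Δλ,  σ = 1.9776 rad → d_gc = 12573.6 km
Rhumb line: Δψ = -2.4820, q = Δφ/Δψ = 0.6962, d_rh = R√(Δφ²+q²Δλ²) = 13095.3 km
Excess = 13095.3 − 12573.6 = 521.7 ≈ 522 km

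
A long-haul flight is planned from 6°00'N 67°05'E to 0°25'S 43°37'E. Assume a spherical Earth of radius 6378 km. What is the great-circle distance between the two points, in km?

cos σ = sin φ₁ sin φ₂ + cos φ₁ cos φ₂ cos Δλ
      = sin(6.00°)sin(-0.42°) + cos(6.00°)cos(-0.42°)cos(-23.47°) = 0.9115
σ = 24.289° → d = Rσ = 6378·0.42392 = 2704 km

2704 km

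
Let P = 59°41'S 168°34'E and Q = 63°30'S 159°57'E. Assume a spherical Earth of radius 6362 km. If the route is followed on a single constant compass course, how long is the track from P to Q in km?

621 km

Δψ = ln[tan(π/4+φ₂/2)/tan(π/4+φ₁/2)] = -0.1402;  Δφ = -0.0666 rad,  Δλ = -0.1504 rad
q = Δφ/Δψ = 0.4751
d = R·√(Δφ² + q²Δλ²) = 6362·0.09768 = 621 km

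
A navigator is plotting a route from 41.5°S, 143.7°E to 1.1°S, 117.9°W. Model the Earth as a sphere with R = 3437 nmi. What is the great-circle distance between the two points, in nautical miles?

cos σ = sin φ₁ sin φ₂ + cos φ₁ cos φ₂ cos Δλ
      = sin(-41.50°)sin(-1.10°) + cos(-41.50°)cos(-1.10°)cos(98.40°) = -0.0967
σ = 95.547° → d = Rσ = 3437·1.66762 = 5732 nmi

5732 nmi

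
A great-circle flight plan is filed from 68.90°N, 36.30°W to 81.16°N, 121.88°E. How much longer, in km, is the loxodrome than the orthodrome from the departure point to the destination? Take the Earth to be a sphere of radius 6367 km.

Great circle: cos σ = sin φ₁ sin φ₂ + cos φ₁ cos φ₂ cos Δλ,  σ = 0.5146 rad → d_gc = 3276.2 km
Rhumb line: Δψ = +0.8794, q = Δφ/Δψ = 0.2433, d_rh = R√(Δφ²+q²Δλ²) = 4488.8 km
Excess = 4488.8 − 3276.2 = 1212.6 ≈ 1213 km

1213 km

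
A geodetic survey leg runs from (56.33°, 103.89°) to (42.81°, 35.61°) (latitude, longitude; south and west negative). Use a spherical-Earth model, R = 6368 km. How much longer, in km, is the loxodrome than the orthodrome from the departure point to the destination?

Great circle: cos σ = sin φ₁ sin φ₂ + cos φ₁ cos φ₂ cos Δλ,  σ = 0.7726 rad → d_gc = 4920.1 km
Rhumb line: Δψ = -0.3671, q = Δφ/Δψ = 0.6428, d_rh = R√(Δφ²+q²Δλ²) = 5104.5 km
Excess = 5104.5 − 4920.1 = 184.4 ≈ 184 km

184 km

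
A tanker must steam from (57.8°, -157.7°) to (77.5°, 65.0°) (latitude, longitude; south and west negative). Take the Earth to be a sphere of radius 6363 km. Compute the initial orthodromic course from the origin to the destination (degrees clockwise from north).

347.4°

θ = atan2( sin Δλ·cos φ₂ ,  cos φ₁ sin φ₂ − sin φ₁ cos φ₂ cos Δλ )
  = atan2(-0.1468, +0.6548) = 347.37°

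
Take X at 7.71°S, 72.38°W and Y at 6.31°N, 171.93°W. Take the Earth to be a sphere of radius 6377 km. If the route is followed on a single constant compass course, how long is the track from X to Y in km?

11161 km

Δψ = ln[tan(π/4+φ₂/2)/tan(π/4+φ₁/2)] = +0.2453;  Δφ = +0.2447 rad,  Δλ = -1.7375 rad
q = Δφ/Δψ = 0.9974
d = R·√(Δφ² + q²Δλ²) = 6377·1.75019 = 11161 km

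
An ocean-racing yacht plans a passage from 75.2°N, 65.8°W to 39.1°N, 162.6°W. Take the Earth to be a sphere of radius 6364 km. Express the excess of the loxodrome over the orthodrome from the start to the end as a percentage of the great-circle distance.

9.5%

Great circle: σ = 0.9443 rad → d_gc = Rσ = 6009.8 km
Rhumb: Δφ = -0.6301, Δλ = -1.6895, Δψ = -1.2986, q = Δφ/Δψ = 0.4852 → d_rh = R√(Δφ²+q²Δλ²) = 6579.5 km
Excess = (6579.5 − 6009.8) / 6009.8 = 569.7 / 6009.8 = 9.48% ≈ 9.5%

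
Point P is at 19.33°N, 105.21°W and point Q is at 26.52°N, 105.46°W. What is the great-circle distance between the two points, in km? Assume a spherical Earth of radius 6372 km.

Haversine: a = sin²(Δφ/2)+cos φ₁ cos φ₂ sin²(Δλ/2) = 0.00394;  σ = 2·atan2(√a,√(1−a))
σ = 7.194° → d = Rσ = 6372·0.12555 = 800 km

800 km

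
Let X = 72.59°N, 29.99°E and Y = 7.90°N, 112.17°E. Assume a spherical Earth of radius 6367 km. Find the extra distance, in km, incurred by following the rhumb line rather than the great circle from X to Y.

416 km

Great circle: cos σ = sin φ₁ sin φ₂ + cos φ₁ cos φ₂ cos Δλ,  σ = 1.3985 rad → d_gc = 8904.1 km
Rhumb line: Δψ = -1.7383, q = Δφ/Δψ = 0.6495, d_rh = R√(Δφ²+q²Δλ²) = 9320.0 km
Excess = 9320.0 − 8904.1 = 415.9 ≈ 416 km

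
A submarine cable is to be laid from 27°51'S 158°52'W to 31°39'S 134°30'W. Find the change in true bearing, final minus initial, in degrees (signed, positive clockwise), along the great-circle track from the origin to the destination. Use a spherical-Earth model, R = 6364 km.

At departure: θ₁ = atan2(sin Δλ cos φ₂, cos φ₁ sin φ₂ − sin φ₁ cos φ₂ cos Δλ) = 106.15°
At arrival: θ₂ = atan2(sin Δλ cos φ₁, −cos φ₂ sin φ₁ + sin φ₂ cos φ₁ cos Δλ) = 93.91°
Δθ = θ₂ − θ₁ = -12.2°

-12.2°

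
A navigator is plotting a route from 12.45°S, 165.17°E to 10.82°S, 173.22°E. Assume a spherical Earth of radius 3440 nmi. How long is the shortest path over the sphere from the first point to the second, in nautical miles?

Haversine: a = sin²(Δφ/2)+cos φ₁ cos φ₂ sin²(Δλ/2) = 0.00493;  σ = 2·atan2(√a,√(1−a))
σ = 8.051° → d = Rσ = 3440·0.14051 = 483 nmi

483 nmi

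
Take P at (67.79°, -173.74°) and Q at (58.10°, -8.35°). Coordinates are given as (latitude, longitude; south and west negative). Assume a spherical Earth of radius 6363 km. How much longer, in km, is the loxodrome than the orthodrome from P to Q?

Great circle: cos σ = sin φ₁ sin φ₂ + cos φ₁ cos φ₂ cos Δλ,  σ = 0.9364 rad → d_gc = 5958.3 km
Rhumb line: Δψ = -0.3757, q = Δφ/Δψ = 0.4501, d_rh = R√(Δφ²+q²Δλ²) = 8337.0 km
Excess = 8337.0 − 5958.3 = 2378.7 ≈ 2379 km

2379 km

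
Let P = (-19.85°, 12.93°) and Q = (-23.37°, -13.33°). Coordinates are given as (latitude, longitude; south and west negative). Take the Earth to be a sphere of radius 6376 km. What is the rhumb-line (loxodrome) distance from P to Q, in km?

2744 km

Δψ = ln[tan(π/4+φ₂/2)/tan(π/4+φ₁/2)] = -0.0661;  Δφ = -0.0614 rad,  Δλ = -0.4583 rad
q = Δφ/Δψ = 0.9295
d = R·√(Δφ² + q²Δλ²) = 6376·0.43043 = 2744 km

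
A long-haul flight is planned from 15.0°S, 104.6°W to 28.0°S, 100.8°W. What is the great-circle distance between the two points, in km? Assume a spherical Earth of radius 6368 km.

cos σ = sin φ₁ sin φ₂ + cos φ₁ cos φ₂ cos Δλ
      = sin(-15.00°)sin(-28.00°) + cos(-15.00°)cos(-28.00°)cos(3.80°) = 0.9725
σ = 13.469° → d = Rσ = 6368·0.23508 = 1497 km

1497 km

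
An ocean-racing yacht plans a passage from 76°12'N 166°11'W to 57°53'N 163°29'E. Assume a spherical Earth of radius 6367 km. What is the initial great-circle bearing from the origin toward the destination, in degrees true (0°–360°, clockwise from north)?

θ = atan2( sin Δλ·cos φ₂ ,  cos φ₁ sin φ₂ − sin φ₁ cos φ₂ cos Δλ )
  = atan2(-0.2685, -0.2436) = 227.78°

227.8°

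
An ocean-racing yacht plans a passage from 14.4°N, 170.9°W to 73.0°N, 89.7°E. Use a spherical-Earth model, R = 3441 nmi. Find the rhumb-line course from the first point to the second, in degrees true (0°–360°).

313.5°

Δψ = ln[tan(π/4+φ₂/2)/tan(π/4+φ₁/2)] = +1.6468
Δλ = -1.7349 rad (taken the short way round)
course = atan2(Δλ, Δψ) = 313.51°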